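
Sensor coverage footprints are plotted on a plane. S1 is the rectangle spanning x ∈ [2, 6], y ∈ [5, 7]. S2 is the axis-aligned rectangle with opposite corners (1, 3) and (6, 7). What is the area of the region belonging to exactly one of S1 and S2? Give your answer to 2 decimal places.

|S1∩S2|: x∈[2,6], y∈[5,7] → 4·2 = 8.
|S1 △ S2| = |S1| + |S2| − 2·|S1∩S2| = 8 + 20 − 16 = 12.00.

12.00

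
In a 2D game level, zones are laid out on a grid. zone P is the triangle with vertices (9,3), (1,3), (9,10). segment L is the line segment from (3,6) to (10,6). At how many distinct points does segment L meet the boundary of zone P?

The segment meets the boundary at (9,6), (4.429,6).

2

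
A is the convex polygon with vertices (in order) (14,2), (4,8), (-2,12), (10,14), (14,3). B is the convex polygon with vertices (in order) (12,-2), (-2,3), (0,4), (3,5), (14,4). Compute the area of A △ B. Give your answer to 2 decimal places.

134.46

|A| = 80, |B| = 61, |A∩B| = 3.2719.
|A △ B| = |A| + |B| − 2·|A∩B| = 80 + 61 − 6.5439 = 134.46.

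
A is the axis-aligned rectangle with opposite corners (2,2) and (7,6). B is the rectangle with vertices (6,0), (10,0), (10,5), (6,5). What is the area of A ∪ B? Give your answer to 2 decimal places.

37.00

By inclusion–exclusion:
Individual areas: |A| = 20, |B| = 20.
|A∩B|: x∈[6,7], y∈[2,5] → 1·3 = 3.
|A ∪ B| = 40 − 3 = 37.00.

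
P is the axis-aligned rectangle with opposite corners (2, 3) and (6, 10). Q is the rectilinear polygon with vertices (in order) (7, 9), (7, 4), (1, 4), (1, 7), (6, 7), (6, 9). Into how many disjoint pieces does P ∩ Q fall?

P ∩ Q is a single connected region.

1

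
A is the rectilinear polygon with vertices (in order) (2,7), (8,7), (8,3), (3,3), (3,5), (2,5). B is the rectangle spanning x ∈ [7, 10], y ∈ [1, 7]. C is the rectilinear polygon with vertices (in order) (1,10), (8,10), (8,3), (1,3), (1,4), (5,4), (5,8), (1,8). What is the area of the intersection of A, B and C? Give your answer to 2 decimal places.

The intersection is the polygon with vertices (8,3), (7,3), (7,7), (8,7).
By the shoelace formula its area is 4.00.

4.00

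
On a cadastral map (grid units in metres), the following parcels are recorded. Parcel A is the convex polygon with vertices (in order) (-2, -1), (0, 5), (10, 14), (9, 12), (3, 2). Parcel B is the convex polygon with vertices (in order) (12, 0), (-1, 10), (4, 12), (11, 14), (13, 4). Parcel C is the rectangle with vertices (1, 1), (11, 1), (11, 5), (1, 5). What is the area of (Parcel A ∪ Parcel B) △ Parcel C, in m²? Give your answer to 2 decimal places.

119.45

|Parcel A ∪ Parcel B| = 122.3867.
|(Parcel A ∪ Parcel B) ∩ Parcel C| = 21.4667.
|(Parcel A ∪ Parcel B) △ Parcel C| = 122.3867 + 40 − 42.9333 = 119.45.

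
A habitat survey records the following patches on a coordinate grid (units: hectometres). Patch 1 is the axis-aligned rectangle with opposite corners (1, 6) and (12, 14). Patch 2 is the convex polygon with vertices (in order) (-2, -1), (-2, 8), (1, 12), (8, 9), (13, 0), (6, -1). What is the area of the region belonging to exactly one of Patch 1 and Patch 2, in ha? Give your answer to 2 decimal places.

157.50

|Patch 1| = 88, |Patch 2| = 137.5, |Patch 1∩Patch 2| = 34.
|Patch 1 △ Patch 2| = |Patch 1| + |Patch 2| − 2·|Patch 1∩Patch 2| = 88 + 137.5 − 68 = 157.50.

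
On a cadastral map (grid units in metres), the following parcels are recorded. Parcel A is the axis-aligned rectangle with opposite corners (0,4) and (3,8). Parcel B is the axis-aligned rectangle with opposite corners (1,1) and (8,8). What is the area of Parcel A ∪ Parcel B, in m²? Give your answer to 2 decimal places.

By inclusion–exclusion:
Individual areas: |Parcel A| = 12, |Parcel B| = 49.
|Parcel A∩Parcel B|: x∈[1,3], y∈[4,8] → 2·4 = 8.
|Parcel A ∪ Parcel B| = 61 − 8 = 53.00.

53.00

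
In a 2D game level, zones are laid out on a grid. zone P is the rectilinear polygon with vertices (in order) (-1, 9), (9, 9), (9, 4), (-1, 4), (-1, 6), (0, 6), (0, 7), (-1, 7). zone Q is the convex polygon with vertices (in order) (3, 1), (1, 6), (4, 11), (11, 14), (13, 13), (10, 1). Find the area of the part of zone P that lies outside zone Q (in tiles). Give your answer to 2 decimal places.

|zone P| = 49, |zone P∩zone Q| = 36.5.
|zone P ∖ zone Q| = |zone P| − |zone P∩zone Q| = 49 − 36.5 = 12.50.

12.50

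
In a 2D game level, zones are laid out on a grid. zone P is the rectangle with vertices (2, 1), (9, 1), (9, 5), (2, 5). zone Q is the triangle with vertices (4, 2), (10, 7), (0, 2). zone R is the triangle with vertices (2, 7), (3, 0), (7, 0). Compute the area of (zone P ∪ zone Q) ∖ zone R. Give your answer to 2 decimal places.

21.46

|zone P ∪ zone Q| = 30.6.
|(zone P ∪ zone Q) ∩ zone R| = 9.1429.
|(zone P ∪ zone Q) ∖ zone R| = 30.6 − 9.1429 = 21.46.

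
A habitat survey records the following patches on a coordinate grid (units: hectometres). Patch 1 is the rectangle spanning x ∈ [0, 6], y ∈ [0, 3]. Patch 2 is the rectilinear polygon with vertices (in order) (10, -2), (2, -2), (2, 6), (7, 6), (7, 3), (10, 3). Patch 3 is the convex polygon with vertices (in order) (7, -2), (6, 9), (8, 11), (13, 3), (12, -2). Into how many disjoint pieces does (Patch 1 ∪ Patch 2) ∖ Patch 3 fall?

1

(Patch 1 ∪ Patch 2) ∖ Patch 3 is a single connected region.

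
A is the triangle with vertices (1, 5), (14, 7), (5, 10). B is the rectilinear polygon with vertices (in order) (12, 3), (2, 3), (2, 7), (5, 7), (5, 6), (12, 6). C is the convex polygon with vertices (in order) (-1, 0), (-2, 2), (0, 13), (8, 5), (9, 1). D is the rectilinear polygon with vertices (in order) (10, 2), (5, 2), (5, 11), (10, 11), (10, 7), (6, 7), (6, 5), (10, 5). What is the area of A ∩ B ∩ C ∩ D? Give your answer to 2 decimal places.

0.31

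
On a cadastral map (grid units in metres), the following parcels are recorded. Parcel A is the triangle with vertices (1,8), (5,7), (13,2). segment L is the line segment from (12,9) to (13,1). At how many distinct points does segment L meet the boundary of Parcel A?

2

The segment meets the boundary at (12.867,2.067), (12.864,2.085).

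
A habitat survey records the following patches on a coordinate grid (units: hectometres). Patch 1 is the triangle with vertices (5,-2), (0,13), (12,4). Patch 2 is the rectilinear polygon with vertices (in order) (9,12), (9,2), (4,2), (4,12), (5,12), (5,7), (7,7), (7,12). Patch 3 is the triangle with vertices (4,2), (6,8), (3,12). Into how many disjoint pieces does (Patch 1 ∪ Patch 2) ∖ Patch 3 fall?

(Patch 1 ∪ Patch 2) ∖ Patch 3 splits into 2 disjoint pieces (area 65.7548, area 2).

2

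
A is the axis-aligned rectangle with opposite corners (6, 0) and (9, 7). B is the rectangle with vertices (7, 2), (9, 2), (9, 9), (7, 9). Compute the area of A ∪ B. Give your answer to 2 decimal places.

By inclusion–exclusion:
Individual areas: |A| = 21, |B| = 14.
|A∩B|: x∈[7,9], y∈[2,7] → 2·5 = 10.
|A ∪ B| = 35 − 10 = 25.00.

25.00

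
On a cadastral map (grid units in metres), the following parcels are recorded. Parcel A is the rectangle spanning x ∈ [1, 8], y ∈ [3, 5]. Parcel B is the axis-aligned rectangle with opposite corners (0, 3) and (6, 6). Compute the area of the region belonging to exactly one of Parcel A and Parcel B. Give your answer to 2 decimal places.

12.00

|Parcel A∩Parcel B|: x∈[1,6], y∈[3,5] → 5·2 = 10.
|Parcel A △ Parcel B| = |Parcel A| + |Parcel B| − 2·|Parcel A∩Parcel B| = 14 + 18 − 20 = 12.00.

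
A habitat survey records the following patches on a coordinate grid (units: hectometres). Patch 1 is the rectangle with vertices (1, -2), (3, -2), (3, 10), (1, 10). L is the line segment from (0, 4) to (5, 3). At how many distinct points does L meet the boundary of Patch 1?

2

The segment meets the boundary at (3,3.4), (1,3.8).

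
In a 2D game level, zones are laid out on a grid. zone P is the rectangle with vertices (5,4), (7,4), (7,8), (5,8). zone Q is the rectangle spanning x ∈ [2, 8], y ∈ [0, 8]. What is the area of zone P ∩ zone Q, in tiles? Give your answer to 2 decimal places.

8.00

|zone P∩zone Q|: x∈[5,7], y∈[4,8] → 2·4 = 8.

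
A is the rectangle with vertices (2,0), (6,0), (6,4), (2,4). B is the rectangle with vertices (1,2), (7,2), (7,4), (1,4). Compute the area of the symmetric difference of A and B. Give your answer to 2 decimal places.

|A∩B|: x∈[2,6], y∈[2,4] → 4·2 = 8.
|A △ B| = |A| + |B| − 2·|A∩B| = 16 + 12 − 16 = 12.00.

12.00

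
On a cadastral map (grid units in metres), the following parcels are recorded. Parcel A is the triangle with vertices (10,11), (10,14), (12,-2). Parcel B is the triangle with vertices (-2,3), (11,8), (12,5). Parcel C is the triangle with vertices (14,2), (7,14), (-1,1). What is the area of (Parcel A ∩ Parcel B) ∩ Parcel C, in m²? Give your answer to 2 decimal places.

0.68

The region (Parcel A ∩ Parcel B) ∩ Parcel C is the polygon with vertices (10.946,4.849), (10.492,7.804), (10.592,7.843), (10.818,7.455), (11.14,4.877).
By the shoelace formula its area is 0.68.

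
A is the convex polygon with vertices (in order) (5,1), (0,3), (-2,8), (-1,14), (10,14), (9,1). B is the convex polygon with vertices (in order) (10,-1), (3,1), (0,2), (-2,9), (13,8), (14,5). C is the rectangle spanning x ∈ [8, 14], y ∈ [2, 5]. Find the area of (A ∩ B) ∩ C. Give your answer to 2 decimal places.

3.58

The region (A ∩ B) ∩ C is the polygon with vertices (9.077,2), (8,2), (8,5), (9.308,5).
By the shoelace formula its area is 3.58.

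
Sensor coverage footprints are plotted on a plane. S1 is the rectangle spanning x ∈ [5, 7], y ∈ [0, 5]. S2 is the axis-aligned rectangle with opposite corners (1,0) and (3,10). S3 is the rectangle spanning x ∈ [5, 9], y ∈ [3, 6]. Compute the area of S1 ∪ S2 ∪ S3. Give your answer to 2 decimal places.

38.00

By inclusion–exclusion:
Individual areas: |S1| = 10, |S2| = 20, |S3| = 12.
|S1∩S2| = 0 (no overlap).
|S1∩S3|: x∈[5,7], y∈[3,5] → 2·2 = 4.
|S2∩S3| = 0 (no overlap).
|S1∩S2∩S3| = 0.
|S1 ∪ S2 ∪ S3| = 42 − 4 + 0 = 38.00.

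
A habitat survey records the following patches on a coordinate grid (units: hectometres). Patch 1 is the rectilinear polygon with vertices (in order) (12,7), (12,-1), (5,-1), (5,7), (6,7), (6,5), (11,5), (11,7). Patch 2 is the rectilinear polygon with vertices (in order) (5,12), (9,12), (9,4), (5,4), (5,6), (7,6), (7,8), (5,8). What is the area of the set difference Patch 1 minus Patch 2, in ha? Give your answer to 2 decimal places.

|Patch 1| = 46, |Patch 1∩Patch 2| = 5.
|Patch 1 ∖ Patch 2| = |Patch 1| − |Patch 1∩Patch 2| = 46 − 5 = 41.00.

41.00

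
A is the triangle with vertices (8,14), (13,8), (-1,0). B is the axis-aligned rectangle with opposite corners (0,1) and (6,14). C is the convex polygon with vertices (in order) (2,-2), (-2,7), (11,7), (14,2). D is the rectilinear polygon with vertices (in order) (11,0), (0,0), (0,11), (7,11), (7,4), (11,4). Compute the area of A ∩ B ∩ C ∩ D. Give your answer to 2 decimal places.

The intersection is the polygon with vertices (0.248,1.942), (3.5,7), (6,7), (6,4), (0.75,1), (0.667,1).
By the shoelace formula its area is 18.21.

18.21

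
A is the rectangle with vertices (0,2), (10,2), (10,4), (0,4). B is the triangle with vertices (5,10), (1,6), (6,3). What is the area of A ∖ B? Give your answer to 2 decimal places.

19.24

|A| = 20, |A∩B| = 0.7619.
|A ∖ B| = |A| − |A∩B| = 20 − 0.7619 = 19.24.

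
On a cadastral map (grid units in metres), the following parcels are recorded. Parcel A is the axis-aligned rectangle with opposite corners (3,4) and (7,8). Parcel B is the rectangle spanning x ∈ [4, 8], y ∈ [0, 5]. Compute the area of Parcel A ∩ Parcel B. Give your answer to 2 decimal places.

|Parcel A∩Parcel B|: x∈[4,7], y∈[4,5] → 3·1 = 3.

3.00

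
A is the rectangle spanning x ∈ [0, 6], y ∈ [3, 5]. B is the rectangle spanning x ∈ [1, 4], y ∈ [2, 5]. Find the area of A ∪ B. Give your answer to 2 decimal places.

15.00

By inclusion–exclusion:
Individual areas: |A| = 12, |B| = 9.
|A∩B|: x∈[1,4], y∈[3,5] → 3·2 = 6.
|A ∪ B| = 21 − 6 = 15.00.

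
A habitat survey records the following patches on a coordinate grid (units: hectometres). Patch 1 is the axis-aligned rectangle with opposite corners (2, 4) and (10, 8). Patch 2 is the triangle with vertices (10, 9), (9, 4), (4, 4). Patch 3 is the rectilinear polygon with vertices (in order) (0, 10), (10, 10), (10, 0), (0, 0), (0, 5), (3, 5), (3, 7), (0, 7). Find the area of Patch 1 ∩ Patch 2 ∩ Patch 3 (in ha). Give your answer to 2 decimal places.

12.00

The intersection is the polygon with vertices (9,4), (4,4), (8.8,8), (9.8,8).
By the shoelace formula its area is 12.00.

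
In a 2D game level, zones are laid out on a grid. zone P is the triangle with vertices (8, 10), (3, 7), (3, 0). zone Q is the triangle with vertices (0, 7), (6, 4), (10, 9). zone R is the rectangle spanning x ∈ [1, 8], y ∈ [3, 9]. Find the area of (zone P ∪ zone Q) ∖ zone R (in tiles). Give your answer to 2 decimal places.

|zone P ∪ zone Q| = 28.9556.
|(zone P ∪ zone Q) ∩ zone R| = 23.6722.
|(zone P ∪ zone Q) ∖ zone R| = 28.9556 − 23.6722 = 5.28.

5.28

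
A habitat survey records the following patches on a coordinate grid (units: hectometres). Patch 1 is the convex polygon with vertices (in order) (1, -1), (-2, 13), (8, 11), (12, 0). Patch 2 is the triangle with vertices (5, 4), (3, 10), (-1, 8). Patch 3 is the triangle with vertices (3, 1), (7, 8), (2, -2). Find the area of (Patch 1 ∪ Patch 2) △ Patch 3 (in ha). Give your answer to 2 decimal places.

127.22

|Patch 1 ∪ Patch 2| = 129.5031.
|(Patch 1 ∪ Patch 2) ∩ Patch 3| = 2.3929.
|(Patch 1 ∪ Patch 2) △ Patch 3| = 129.5031 + 2.5 − 4.7857 = 127.22.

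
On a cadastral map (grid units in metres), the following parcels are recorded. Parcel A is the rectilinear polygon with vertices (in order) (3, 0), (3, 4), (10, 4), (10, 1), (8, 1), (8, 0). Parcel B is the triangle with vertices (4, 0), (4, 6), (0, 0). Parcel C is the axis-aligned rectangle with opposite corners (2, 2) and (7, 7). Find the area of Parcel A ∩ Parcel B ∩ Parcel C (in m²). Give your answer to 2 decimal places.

The intersection is the polygon with vertices (4,4), (4,2), (3,2), (3,4).
By the shoelace formula its area is 2.00.

2.00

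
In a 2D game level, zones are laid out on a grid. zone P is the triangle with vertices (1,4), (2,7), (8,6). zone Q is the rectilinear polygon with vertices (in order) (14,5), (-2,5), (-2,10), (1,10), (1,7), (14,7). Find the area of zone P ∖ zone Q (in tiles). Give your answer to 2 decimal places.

1.58

|zone P| = 9.5, |zone P∩zone Q| = 7.9167.
|zone P ∖ zone Q| = |zone P| − |zone P∩zone Q| = 9.5 − 7.9167 = 1.58.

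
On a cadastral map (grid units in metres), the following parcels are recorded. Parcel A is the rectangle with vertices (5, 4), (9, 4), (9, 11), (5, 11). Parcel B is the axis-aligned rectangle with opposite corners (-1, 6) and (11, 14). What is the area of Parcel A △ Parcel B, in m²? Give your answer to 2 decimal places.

84.00

|Parcel A∩Parcel B|: x∈[5,9], y∈[6,11] → 4·5 = 20.
|Parcel A △ Parcel B| = |Parcel A| + |Parcel B| − 2·|Parcel A∩Parcel B| = 28 + 96 − 40 = 84.00.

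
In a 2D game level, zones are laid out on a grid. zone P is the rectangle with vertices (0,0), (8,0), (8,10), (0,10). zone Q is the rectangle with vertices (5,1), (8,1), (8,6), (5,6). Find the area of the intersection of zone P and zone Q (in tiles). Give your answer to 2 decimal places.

15.00

|zone P∩zone Q|: x∈[5,8], y∈[1,6] → 3·5 = 15.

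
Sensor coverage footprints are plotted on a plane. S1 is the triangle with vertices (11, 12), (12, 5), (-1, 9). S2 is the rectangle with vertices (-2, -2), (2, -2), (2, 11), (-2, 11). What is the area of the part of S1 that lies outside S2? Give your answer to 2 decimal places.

|S1| = 43.5, |S1∩S2| = 2.5096.
|S1 ∖ S2| = |S1| − |S1∩S2| = 43.5 − 2.5096 = 40.99.

40.99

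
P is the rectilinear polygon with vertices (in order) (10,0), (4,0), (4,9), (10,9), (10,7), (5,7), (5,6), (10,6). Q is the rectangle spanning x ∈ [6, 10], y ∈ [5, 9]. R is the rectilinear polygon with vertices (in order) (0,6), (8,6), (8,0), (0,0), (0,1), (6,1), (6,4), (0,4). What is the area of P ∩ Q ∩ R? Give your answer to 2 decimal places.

2.00

The intersection is the polygon with vertices (6,5), (6,6), (8,6), (8,5).
By the shoelace formula its area is 2.00.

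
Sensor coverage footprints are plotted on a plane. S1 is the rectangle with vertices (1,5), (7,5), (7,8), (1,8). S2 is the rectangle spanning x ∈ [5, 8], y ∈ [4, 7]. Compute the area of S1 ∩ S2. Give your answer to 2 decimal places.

4.00

|S1∩S2|: x∈[5,7], y∈[5,7] → 2·2 = 4.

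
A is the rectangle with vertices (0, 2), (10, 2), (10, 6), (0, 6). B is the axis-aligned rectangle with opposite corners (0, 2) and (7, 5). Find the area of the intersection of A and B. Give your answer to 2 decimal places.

21.00

|A∩B|: x∈[0,7], y∈[2,5] → 7·3 = 21.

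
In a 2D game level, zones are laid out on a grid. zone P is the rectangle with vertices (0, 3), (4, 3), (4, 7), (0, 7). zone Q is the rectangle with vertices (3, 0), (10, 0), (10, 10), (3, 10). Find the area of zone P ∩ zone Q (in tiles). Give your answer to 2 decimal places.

|zone P∩zone Q|: x∈[3,4], y∈[3,7] → 1·4 = 4.

4.00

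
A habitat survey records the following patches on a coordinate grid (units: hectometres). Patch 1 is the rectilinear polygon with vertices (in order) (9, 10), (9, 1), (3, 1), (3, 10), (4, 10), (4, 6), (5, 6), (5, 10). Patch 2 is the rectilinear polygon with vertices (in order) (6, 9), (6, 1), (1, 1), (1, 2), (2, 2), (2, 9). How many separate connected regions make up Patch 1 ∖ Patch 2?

2

Patch 1 ∖ Patch 2 splits into 2 disjoint pieces (area 28, area 1).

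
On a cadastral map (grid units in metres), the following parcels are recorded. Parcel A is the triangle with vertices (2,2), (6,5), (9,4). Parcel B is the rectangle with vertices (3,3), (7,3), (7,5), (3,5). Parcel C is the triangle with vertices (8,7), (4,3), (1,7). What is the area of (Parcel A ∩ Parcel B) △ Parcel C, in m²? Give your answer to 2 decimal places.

17.06

|Parcel A ∩ Parcel B| = 4.1786.
|(Parcel A ∩ Parcel B) ∩ Parcel C| = 0.56.
|(Parcel A ∩ Parcel B) △ Parcel C| = 4.1786 + 14 − 1.12 = 17.06.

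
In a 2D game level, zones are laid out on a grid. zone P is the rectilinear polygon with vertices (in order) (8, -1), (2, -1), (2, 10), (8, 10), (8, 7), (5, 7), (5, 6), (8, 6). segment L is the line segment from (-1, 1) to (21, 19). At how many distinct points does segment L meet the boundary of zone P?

The segment meets the boundary at (8,8.364), (6.333,7), (5.111,6), (2,3.455).

4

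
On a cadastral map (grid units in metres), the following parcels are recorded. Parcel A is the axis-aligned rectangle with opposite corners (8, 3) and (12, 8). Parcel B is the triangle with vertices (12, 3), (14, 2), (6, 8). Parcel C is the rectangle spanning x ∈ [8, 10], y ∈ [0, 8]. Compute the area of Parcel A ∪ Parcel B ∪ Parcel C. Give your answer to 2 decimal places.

By inclusion–exclusion:
Individual areas: |Parcel A| = 20, |Parcel B| = 2, |Parcel C| = 16.
|Parcel A∩Parcel B| = 1.3333.
|Parcel A∩Parcel C|: x∈[8,10], y∈[3,8] → 2·5 = 10.
|Parcel B∩Parcel C| = 0.5.
|Parcel A∩Parcel B∩Parcel C| = 0.5.
|Parcel A ∪ Parcel B ∪ Parcel C| = 38 − 11.8333 + 0.5 = 26.67.

26.67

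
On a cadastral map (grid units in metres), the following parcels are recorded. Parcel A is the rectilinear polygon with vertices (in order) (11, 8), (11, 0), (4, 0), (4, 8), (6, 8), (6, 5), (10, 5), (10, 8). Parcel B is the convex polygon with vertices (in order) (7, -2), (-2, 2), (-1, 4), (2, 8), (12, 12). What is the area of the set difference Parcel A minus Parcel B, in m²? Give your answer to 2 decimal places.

14.51

|Parcel A| = 44, |Parcel A∩Parcel B| = 29.4929.
|Parcel A ∖ Parcel B| = |Parcel A| − |Parcel A∩Parcel B| = 44 − 29.4929 = 14.51.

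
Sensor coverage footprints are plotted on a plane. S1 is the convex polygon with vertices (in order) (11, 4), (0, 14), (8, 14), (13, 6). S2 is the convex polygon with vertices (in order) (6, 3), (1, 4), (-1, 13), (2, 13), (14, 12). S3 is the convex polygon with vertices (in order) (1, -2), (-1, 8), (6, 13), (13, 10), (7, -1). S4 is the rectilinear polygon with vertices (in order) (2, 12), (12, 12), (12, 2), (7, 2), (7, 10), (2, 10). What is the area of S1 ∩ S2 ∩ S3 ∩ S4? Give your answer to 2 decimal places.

23.08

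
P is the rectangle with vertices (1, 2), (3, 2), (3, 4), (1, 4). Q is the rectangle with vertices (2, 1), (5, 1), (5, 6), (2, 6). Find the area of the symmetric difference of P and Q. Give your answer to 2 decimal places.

|P∩Q|: x∈[2,3], y∈[2,4] → 1·2 = 2.
|P △ Q| = |P| + |Q| − 2·|P∩Q| = 4 + 15 − 4 = 15.00.

15.00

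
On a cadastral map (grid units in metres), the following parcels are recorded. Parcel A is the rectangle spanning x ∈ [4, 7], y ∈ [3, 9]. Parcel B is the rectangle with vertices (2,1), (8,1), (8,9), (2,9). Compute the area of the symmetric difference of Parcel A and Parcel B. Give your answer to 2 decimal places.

30.00

|Parcel A∩Parcel B|: x∈[4,7], y∈[3,9] → 3·6 = 18.
|Parcel A △ Parcel B| = |Parcel A| + |Parcel B| − 2·|Parcel A∩Parcel B| = 18 + 48 − 36 = 30.00.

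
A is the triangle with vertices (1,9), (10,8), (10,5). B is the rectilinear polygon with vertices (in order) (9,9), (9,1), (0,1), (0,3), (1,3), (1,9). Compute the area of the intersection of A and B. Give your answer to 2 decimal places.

The intersection is the polygon with vertices (9,8.111), (9,5.444), (1,9).
By the shoelace formula its area is 10.67.

10.67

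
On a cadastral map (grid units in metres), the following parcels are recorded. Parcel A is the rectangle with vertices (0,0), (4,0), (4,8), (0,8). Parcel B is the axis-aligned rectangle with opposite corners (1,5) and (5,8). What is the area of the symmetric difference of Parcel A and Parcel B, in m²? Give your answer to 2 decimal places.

26.00

|Parcel A∩Parcel B|: x∈[1,4], y∈[5,8] → 3·3 = 9.
|Parcel A △ Parcel B| = |Parcel A| + |Parcel B| − 2·|Parcel A∩Parcel B| = 32 + 12 − 18 = 26.00.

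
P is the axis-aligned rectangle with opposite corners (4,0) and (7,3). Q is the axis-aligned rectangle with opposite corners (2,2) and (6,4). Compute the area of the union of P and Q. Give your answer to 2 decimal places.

By inclusion–exclusion:
Individual areas: |P| = 9, |Q| = 8.
|P∩Q|: x∈[4,6], y∈[2,3] → 2·1 = 2.
|P ∪ Q| = 17 − 2 = 15.00.

15.00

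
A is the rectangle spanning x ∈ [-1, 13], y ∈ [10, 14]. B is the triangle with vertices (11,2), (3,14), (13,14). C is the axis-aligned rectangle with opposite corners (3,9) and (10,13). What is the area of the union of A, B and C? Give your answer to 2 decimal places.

By inclusion–exclusion:
Individual areas: |A| = 56, |B| = 60, |C| = 28.
|A∩B| = 33.3333.
|A∩C|: x∈[3,10], y∈[10,13] → 7·3 = 21.
|B∩C| = 20.
|A∩B∩C| = 16.
|A ∪ B ∪ C| = 144 − 74.3333 + 16 = 85.67.

85.67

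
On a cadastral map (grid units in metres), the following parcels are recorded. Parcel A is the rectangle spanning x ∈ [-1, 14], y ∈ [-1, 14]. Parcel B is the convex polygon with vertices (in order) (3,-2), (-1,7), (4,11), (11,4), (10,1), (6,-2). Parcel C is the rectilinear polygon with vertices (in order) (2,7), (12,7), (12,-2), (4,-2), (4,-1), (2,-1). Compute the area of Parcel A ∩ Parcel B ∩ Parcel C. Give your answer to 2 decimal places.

The intersection is the polygon with vertices (2,0.25), (2,7), (8,7), (11,4), (10,1), (7.333,-1), (4,-1), (2.556,-1).
By the shoelace formula its area is 60.99.

60.99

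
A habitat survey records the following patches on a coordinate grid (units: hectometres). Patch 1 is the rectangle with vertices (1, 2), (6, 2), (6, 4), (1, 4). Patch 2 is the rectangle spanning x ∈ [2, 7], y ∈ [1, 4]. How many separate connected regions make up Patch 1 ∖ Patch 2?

1

Patch 1 ∖ Patch 2 is a single connected region.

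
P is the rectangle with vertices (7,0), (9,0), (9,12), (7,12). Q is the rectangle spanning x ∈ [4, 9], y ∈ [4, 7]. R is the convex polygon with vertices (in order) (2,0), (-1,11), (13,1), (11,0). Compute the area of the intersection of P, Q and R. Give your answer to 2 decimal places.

The intersection is the polygon with vertices (7,4), (7,5.286), (8.8,4).
By the shoelace formula its area is 1.16.

1.16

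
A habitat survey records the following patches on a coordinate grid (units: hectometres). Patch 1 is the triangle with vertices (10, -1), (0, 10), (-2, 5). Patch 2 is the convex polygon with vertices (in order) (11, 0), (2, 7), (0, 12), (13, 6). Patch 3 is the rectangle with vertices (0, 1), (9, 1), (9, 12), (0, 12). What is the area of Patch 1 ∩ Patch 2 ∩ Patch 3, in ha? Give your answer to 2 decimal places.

The intersection is the polygon with vertices (2,7), (1.429,8.429), (4.483,5.069).
By the shoelace formula its area is 1.22.

1.22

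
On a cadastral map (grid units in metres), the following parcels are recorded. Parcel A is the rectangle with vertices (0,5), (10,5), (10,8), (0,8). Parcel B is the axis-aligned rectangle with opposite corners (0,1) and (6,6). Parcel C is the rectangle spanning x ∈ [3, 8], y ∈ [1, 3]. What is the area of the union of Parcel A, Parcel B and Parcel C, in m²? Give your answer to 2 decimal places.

By inclusion–exclusion:
Individual areas: |Parcel A| = 30, |Parcel B| = 30, |Parcel C| = 10.
|Parcel A∩Parcel B|: x∈[0,6], y∈[5,6] → 6·1 = 6.
|Parcel A∩Parcel C| = 0 (no overlap).
|Parcel B∩Parcel C|: x∈[3,6], y∈[1,3] → 3·2 = 6.
|Parcel A∩Parcel B∩Parcel C| = 0.
|Parcel A ∪ Parcel B ∪ Parcel C| = 70 − 12 + 0 = 58.00.

58.00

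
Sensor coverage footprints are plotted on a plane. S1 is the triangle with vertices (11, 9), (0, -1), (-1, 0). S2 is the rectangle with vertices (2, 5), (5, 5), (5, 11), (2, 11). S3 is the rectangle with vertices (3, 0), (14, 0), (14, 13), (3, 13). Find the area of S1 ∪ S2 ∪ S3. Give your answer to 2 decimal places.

154.41

By inclusion–exclusion:
Individual areas: |S1| = 10.5, |S2| = 18, |S3| = 143.
|S1∩S2| = 0.
|S1∩S3| = 5.0909.
|S2∩S3|: x∈[3,5], y∈[5,11] → 2·6 = 12.
|S1∩S2∩S3| = 0.
|S1 ∪ S2 ∪ S3| = 171.5 − 17.0909 + 0 = 154.41.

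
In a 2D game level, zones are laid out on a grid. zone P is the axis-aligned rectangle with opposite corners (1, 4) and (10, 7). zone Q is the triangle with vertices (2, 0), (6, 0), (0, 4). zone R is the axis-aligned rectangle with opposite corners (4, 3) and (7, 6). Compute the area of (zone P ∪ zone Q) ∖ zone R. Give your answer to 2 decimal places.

|zone P ∪ zone Q| = 35.
|(zone P ∪ zone Q) ∩ zone R| = 6.
|(zone P ∪ zone Q) ∖ zone R| = 35 − 6 = 29.00.

29.00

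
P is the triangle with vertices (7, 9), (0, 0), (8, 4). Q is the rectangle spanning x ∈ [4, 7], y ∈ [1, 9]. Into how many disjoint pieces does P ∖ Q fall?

P ∖ Q splits into 2 disjoint pieces (area 6.2857, area 2.75).

2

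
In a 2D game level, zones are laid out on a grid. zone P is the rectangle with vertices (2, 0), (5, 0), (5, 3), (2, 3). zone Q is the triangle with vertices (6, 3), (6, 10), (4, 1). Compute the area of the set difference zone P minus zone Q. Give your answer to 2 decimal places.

|zone P| = 9, |zone P∩zone Q| = 1.0556.
|zone P ∖ zone Q| = |zone P| − |zone P∩zone Q| = 9 − 1.0556 = 7.94.

7.94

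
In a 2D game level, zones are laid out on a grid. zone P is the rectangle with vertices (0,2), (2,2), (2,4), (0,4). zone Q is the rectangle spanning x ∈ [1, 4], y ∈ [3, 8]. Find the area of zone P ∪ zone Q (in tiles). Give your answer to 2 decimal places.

By inclusion–exclusion:
Individual areas: |zone P| = 4, |zone Q| = 15.
|zone P∩zone Q|: x∈[1,2], y∈[3,4] → 1·1 = 1.
|zone P ∪ zone Q| = 19 − 1 = 18.00.

18.00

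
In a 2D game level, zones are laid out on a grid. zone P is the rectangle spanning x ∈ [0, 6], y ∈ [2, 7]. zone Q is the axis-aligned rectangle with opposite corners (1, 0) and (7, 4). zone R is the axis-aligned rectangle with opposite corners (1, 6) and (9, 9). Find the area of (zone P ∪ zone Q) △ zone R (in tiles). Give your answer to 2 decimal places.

58.00

|zone P ∪ zone Q| = 44.
|(zone P ∪ zone Q) ∩ zone R| = 5.
|(zone P ∪ zone Q) △ zone R| = 44 + 24 − 10 = 58.00.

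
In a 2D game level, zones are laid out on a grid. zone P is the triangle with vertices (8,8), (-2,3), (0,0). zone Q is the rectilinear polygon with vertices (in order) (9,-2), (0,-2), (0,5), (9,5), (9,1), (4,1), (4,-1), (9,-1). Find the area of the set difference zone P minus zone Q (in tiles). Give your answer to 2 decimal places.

8.50

|zone P| = 20, |zone P∩zone Q| = 11.5.
|zone P ∖ zone Q| = |zone P| − |zone P∩zone Q| = 20 − 11.5 = 8.50.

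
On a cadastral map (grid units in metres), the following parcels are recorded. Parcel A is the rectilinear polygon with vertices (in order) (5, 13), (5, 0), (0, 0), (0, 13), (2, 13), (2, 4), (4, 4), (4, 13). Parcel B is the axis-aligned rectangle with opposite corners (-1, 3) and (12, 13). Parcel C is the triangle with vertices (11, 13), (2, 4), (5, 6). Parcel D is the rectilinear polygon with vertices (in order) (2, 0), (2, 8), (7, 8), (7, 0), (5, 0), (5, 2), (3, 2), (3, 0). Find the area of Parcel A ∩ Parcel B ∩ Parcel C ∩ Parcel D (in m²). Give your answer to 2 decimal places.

0.83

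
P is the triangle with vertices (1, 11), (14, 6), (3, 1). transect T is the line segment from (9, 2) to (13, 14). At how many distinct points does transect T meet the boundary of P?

The segment meets the boundary at (10.75,7.25), (9.679,4.036).

2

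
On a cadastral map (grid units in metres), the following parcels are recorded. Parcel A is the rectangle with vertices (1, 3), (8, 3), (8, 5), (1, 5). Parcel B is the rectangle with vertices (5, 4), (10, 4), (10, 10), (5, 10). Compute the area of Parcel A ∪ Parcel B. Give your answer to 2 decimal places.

41.00

By inclusion–exclusion:
Individual areas: |Parcel A| = 14, |Parcel B| = 30.
|Parcel A∩Parcel B|: x∈[5,8], y∈[4,5] → 3·1 = 3.
|Parcel A ∪ Parcel B| = 44 − 3 = 41.00.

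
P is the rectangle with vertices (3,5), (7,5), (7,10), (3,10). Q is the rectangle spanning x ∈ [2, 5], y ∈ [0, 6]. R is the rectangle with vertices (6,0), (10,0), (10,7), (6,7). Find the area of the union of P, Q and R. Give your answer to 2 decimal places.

By inclusion–exclusion:
Individual areas: |P| = 20, |Q| = 18, |R| = 28.
|P∩Q|: x∈[3,5], y∈[5,6] → 2·1 = 2.
|P∩R|: x∈[6,7], y∈[5,7] → 1·2 = 2.
|Q∩R| = 0 (no overlap).
|P∩Q∩R| = 0.
|P ∪ Q ∪ R| = 66 − 4 + 0 = 62.00.

62.00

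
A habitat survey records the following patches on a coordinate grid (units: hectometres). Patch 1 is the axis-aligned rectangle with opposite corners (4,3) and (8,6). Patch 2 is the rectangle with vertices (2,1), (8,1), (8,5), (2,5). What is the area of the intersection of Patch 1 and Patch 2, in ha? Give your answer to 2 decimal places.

8.00

|Patch 1∩Patch 2|: x∈[4,8], y∈[3,5] → 4·2 = 8.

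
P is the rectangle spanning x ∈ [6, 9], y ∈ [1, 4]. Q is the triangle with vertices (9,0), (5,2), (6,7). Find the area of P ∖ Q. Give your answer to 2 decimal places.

|P| = 9, |P∩Q| = 5.5357.
|P ∖ Q| = |P| − |P∩Q| = 9 − 5.5357 = 3.46.

3.46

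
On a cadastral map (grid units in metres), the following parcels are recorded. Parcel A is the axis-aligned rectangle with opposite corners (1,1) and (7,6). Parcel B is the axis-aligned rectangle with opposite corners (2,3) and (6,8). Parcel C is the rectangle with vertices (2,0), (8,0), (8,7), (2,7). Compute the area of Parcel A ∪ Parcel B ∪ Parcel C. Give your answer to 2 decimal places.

51.00

By inclusion–exclusion:
Individual areas: |Parcel A| = 30, |Parcel B| = 20, |Parcel C| = 42.
|Parcel A∩Parcel B|: x∈[2,6], y∈[3,6] → 4·3 = 12.
|Parcel A∩Parcel C|: x∈[2,7], y∈[1,6] → 5·5 = 25.
|Parcel B∩Parcel C|: x∈[2,6], y∈[3,7] → 4·4 = 16.
|Parcel A∩Parcel B∩Parcel C| = 12.
|Parcel A ∪ Parcel B ∪ Parcel C| = 92 − 53 + 12 = 51.00.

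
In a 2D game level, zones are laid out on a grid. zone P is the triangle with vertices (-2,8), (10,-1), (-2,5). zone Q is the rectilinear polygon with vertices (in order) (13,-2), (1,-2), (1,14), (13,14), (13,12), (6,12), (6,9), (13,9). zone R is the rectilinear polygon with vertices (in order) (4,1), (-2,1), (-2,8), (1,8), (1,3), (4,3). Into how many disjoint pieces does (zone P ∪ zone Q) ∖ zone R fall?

(zone P ∪ zone Q) ∖ zone R is a single connected region.

1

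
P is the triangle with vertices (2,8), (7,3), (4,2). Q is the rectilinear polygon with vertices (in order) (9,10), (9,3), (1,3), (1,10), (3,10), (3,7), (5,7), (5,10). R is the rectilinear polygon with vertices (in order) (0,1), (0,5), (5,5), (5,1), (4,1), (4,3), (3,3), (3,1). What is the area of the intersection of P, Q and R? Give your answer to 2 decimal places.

3.33

The intersection is the polygon with vertices (4,3), (3.667,3), (3,5), (5,5), (5,3).
By the shoelace formula its area is 3.33.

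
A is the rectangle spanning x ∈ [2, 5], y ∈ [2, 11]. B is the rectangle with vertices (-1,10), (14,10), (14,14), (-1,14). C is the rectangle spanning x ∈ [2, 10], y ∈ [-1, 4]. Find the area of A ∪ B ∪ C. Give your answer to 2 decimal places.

By inclusion–exclusion:
Individual areas: |A| = 27, |B| = 60, |C| = 40.
|A∩B|: x∈[2,5], y∈[10,11] → 3·1 = 3.
|A∩C|: x∈[2,5], y∈[2,4] → 3·2 = 6.
|B∩C| = 0 (no overlap).
|A∩B∩C| = 0.
|A ∪ B ∪ C| = 127 − 9 + 0 = 118.00.

118.00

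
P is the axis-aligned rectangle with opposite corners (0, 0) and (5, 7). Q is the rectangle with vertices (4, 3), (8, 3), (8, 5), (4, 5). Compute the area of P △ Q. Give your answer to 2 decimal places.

|P∩Q|: x∈[4,5], y∈[3,5] → 1·2 = 2.
|P △ Q| = |P| + |Q| − 2·|P∩Q| = 35 + 8 − 4 = 39.00.

39.00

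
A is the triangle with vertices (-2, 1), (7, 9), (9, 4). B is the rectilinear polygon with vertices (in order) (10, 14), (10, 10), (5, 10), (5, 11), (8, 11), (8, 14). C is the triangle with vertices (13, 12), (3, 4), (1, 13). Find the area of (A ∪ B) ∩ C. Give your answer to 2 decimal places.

14.84

|A ∪ B| = 41.5.
|(A ∪ B) ∩ C| = 14.84.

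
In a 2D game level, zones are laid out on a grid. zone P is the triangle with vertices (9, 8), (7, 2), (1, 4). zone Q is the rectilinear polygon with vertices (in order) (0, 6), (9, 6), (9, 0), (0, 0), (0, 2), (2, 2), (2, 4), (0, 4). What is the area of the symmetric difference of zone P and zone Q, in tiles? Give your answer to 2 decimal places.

37.00

|zone P| = 20, |zone Q| = 50, |zone P∩zone Q| = 16.5.
|zone P △ zone Q| = |zone P| + |zone Q| − 2·|zone P∩zone Q| = 20 + 50 − 33 = 37.00.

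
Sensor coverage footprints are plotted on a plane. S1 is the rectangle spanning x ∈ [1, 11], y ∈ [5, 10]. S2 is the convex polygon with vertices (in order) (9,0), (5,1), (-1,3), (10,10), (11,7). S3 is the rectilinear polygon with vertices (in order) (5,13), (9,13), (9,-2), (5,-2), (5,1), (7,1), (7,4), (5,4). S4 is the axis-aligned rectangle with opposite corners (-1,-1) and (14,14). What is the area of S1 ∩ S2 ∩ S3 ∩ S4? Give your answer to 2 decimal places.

The intersection is the polygon with vertices (9,5), (5,5), (5,6.818), (9,9.364).
By the shoelace formula its area is 12.36.

12.36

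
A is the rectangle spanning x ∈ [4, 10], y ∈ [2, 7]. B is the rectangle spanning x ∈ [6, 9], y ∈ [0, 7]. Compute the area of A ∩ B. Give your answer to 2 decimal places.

|A∩B|: x∈[6,9], y∈[2,7] → 3·5 = 15.

15.00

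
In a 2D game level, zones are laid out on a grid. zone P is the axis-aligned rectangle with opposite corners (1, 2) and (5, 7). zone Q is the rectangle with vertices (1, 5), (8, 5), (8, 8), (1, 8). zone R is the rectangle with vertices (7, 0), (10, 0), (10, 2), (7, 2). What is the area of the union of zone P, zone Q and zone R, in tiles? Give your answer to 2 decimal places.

By inclusion–exclusion:
Individual areas: |zone P| = 20, |zone Q| = 21, |zone R| = 6.
|zone P∩zone Q|: x∈[1,5], y∈[5,7] → 4·2 = 8.
|zone P∩zone R| = 0 (no overlap).
|zone Q∩zone R| = 0 (no overlap).
|zone P∩zone Q∩zone R| = 0.
|zone P ∪ zone Q ∪ zone R| = 47 − 8 + 0 = 39.00.

39.00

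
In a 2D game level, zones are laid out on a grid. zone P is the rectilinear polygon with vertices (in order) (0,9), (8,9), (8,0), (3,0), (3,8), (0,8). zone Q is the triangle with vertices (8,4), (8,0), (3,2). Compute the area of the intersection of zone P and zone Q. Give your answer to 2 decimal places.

The intersection is the polygon with vertices (8,0), (3,2), (8,4).
By the shoelace formula its area is 10.00.

10.00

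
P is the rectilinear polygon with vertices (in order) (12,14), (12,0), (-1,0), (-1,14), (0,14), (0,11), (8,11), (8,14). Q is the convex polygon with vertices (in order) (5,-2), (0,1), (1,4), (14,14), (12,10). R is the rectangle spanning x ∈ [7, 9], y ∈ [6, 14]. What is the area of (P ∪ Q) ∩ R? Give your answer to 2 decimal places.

The region (P ∪ Q) ∩ R is the polygon with vertices (8,11), (8,14), (9,14), (9,6), (7,6), (7,11).
By the shoelace formula its area is 13.00.

13.00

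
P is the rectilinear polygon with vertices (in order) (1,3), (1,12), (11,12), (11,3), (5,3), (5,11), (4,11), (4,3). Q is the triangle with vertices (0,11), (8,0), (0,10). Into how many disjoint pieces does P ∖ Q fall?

P ∖ Q splits into 3 disjoint pieces (area 11.625, area 67.8523, area 0.225).

3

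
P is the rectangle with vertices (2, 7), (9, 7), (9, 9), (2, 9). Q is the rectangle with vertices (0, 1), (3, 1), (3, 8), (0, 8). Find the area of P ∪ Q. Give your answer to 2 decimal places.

34.00

By inclusion–exclusion:
Individual areas: |P| = 14, |Q| = 21.
|P∩Q|: x∈[2,3], y∈[7,8] → 1·1 = 1.
|P ∪ Q| = 35 − 1 = 34.00.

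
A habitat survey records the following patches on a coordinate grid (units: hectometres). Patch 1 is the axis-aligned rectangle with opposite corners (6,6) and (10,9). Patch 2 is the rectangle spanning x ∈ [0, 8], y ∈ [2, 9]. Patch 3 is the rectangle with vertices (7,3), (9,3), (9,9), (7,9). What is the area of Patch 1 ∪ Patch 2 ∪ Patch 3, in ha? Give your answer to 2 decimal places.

By inclusion–exclusion:
Individual areas: |Patch 1| = 12, |Patch 2| = 56, |Patch 3| = 12.
|Patch 1∩Patch 2|: x∈[6,8], y∈[6,9] → 2·3 = 6.
|Patch 1∩Patch 3|: x∈[7,9], y∈[6,9] → 2·3 = 6.
|Patch 2∩Patch 3|: x∈[7,8], y∈[3,9] → 1·6 = 6.
|Patch 1∩Patch 2∩Patch 3| = 3.
|Patch 1 ∪ Patch 2 ∪ Patch 3| = 80 − 18 + 3 = 65.00.

65.00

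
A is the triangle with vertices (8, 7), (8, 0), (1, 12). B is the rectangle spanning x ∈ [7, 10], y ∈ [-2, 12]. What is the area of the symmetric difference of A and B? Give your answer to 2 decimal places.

|A| = 24.5, |B| = 42, |A∩B| = 6.5.
|A △ B| = |A| + |B| − 2·|A∩B| = 24.5 + 42 − 13 = 53.50.

53.50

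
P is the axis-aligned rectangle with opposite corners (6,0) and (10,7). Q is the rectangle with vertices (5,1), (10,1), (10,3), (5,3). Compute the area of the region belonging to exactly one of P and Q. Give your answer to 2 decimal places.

|P∩Q|: x∈[6,10], y∈[1,3] → 4·2 = 8.
|P △ Q| = |P| + |Q| − 2·|P∩Q| = 28 + 10 − 16 = 22.00.

22.00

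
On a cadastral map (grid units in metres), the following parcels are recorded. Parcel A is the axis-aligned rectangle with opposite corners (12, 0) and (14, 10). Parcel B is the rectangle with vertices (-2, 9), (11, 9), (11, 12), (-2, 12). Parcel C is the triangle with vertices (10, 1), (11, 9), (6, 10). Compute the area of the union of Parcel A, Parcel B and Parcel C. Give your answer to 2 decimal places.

77.22

By inclusion–exclusion:
Individual areas: |Parcel A| = 20, |Parcel B| = 39, |Parcel C| = 20.5.
|Parcel A∩Parcel B| = 0 (no overlap).
|Parcel A∩Parcel C| = 0.
|Parcel B∩Parcel C| = 2.2778.
|Parcel A∩Parcel B∩Parcel C| = 0.
|Parcel A ∪ Parcel B ∪ Parcel C| = 79.5 − 2.2778 + 0 = 77.22.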